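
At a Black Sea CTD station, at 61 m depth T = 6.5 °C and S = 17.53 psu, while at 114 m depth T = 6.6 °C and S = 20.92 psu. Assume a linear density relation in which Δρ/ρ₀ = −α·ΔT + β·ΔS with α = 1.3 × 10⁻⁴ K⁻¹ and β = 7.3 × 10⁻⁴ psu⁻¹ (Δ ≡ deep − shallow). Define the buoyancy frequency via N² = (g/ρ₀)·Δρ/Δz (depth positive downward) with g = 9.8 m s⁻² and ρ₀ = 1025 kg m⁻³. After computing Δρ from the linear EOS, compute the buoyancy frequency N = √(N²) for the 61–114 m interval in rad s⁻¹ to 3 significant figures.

0.0213 rad s⁻¹

ΔT = +0.1 K, ΔS = +3.39 psu (deep − shallow).
Δρ/ρ₀ = −αΔT + βΔS = -1.30 × 10⁻⁵ + 2.4747 × 10⁻³ = 2.4617 × 10⁻³, so Δρ ≈ 2.523 kg m⁻³.
N² = (g/ρ₀)·Δρ/Δz = g·(Δρ/ρ₀)/Δz = 9.8 × 2.4617 × 10⁻³ / 53 = 4.5518 × 10⁻⁴ s⁻².
N = √(4.5518 × 10⁻⁴) = 0.021335 rad s⁻¹ ≈ 0.0213 rad s⁻¹.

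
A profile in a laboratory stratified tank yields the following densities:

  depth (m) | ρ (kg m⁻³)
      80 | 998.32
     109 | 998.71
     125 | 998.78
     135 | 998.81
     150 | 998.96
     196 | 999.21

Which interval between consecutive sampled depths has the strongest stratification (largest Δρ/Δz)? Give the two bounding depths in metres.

80–109 m

Compute the density gradient over each adjacent pair:
  80–109 m: Δρ/Δz = 0.39/29 = 0.013 kg m⁻⁴
  109–125 m: Δρ/Δz = 0.07/16 = 4.4 × 10⁻³ kg m⁻⁴
  125–135 m: Δρ/Δz = 0.03/10 = 3.0 × 10⁻³ kg m⁻⁴
  135–150 m: Δρ/Δz = 0.15/15 = 0.010 kg m⁻⁴
  150–196 m: Δρ/Δz = 0.25/46 = 5.4 × 10⁻³ kg m⁻⁴
The largest gradient is in the 80–109 m interval — the pycnocline.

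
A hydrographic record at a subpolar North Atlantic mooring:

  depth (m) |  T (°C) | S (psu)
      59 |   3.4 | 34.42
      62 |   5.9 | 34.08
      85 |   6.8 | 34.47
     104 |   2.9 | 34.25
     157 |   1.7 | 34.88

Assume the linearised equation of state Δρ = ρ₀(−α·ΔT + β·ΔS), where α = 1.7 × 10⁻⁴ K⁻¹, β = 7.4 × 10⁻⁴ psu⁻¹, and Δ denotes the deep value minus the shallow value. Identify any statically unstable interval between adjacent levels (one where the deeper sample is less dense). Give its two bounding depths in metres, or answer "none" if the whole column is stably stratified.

59–62 m

Evaluate Δρ/ρ₀ = −αΔT + βΔS across each adjacent pair:
  59–62 m: −αΔT+βΔS = −(1.7 × 10⁻⁴)(+2.5)+(7.4 × 10⁻⁴)(-0.34) = -6.8 × 10⁻⁴ → UNSTABLE
  62–85 m: −αΔT+βΔS = −(1.7 × 10⁻⁴)(+0.9)+(7.4 × 10⁻⁴)(+0.39) = 1.4 × 10⁻⁴ → stable
  85–104 m: −αΔT+βΔS = −(1.7 × 10⁻⁴)(-3.9)+(7.4 × 10⁻⁴)(-0.22) = 5.0 × 10⁻⁴ → stable
  104–157 m: −αΔT+βΔS = −(1.7 × 10⁻⁴)(-1.2)+(7.4 × 10⁻⁴)(+0.63) = 6.7 × 10⁻⁴ → stable
The 59–62 m interval has Δρ < 0: lighter water underlies denser water.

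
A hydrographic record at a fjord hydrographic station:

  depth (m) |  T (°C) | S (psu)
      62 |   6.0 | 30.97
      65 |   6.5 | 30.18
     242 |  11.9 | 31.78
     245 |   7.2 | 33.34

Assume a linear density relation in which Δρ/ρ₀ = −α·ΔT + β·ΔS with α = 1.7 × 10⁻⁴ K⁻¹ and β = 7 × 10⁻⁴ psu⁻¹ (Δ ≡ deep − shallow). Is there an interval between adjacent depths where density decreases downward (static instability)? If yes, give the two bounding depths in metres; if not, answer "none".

Evaluate Δρ/ρ₀ = −αΔT + βΔS across each adjacent pair:
  62–65 m: −αΔT+βΔS = −(1.7 × 10⁻⁴)(+0.5)+(7 × 10⁻⁴)(-0.79) = -6.4 × 10⁻⁴ → UNSTABLE
  65–242 m: −αΔT+βΔS = −(1.7 × 10⁻⁴)(+5.4)+(7 × 10⁻⁴)(+1.60) = 2.0 × 10⁻⁴ → stable
  242–245 m: −αΔT+βΔS = −(1.7 × 10⁻⁴)(-4.7)+(7 × 10⁻⁴)(+1.56) = 1.9 × 10⁻³ → stable
The 62–65 m interval has Δρ < 0: lighter water underlies denser water.

62–65 m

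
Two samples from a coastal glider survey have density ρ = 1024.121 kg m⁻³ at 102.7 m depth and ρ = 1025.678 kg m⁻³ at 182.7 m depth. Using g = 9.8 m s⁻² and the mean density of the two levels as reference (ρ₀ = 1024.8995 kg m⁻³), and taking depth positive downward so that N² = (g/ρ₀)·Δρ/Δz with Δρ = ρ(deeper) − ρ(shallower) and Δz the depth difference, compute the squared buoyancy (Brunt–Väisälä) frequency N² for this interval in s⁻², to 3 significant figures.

1.86 × 10⁻⁴ s⁻²

Δρ = 1025.678 − 1024.121 = 1.557 kg m⁻³ over Δz = 182.7 − 102.7 = 80 m.
N² = (9.8/1024.8995) × (1.557/80) = 1.8610 × 10⁻⁴ s⁻² ≈ 1.86 × 10⁻⁴ s⁻².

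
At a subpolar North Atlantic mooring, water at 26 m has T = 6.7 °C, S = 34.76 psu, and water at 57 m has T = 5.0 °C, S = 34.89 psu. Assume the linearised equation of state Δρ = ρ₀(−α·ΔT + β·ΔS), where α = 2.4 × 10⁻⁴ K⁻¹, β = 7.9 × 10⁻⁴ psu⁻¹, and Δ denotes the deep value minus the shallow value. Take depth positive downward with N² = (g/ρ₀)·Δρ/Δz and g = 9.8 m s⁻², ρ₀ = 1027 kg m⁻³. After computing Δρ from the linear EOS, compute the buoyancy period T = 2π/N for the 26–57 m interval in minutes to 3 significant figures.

8.24 min

ΔT = -1.7 K, ΔS = +0.13 psu (deep − shallow).
Δρ/ρ₀ = −αΔT + βΔS = 4.08 × 10⁻⁴ + 1.027 × 10⁻⁴ = 5.107 × 10⁻⁴, so Δρ ≈ 0.5245 kg m⁻³.
N² = (g/ρ₀)·Δρ/Δz = g·(Δρ/ρ₀)/Δz = 9.8 × 5.107 × 10⁻⁴ / 31 = 1.6145 × 10⁻⁴ s⁻².
N = √(1.6145 × 10⁻⁴) = 0.012706 rad s⁻¹ → T = 2π/N = 494.51 s = 8.2418 min ≈ 8.24 min.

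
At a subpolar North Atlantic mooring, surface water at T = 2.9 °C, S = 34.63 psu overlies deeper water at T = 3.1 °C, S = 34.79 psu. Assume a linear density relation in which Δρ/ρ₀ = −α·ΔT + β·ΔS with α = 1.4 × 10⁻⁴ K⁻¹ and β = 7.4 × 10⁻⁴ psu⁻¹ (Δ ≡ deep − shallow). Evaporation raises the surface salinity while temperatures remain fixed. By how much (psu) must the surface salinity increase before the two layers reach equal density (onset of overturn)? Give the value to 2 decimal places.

0.12 psu

Neutral buoyancy requires −α(T_deep − T_surf) + β(S_deep − S_surf′) = 0.
S_surf′ = S_deep − (α/β)·ΔT = 34.79 − (1.4 × 10⁻⁴/7.4 × 10⁻⁴)·(+0.2) = 34.7522 psu.
Increase required: 34.7522 − 34.63 = 0.1222 psu.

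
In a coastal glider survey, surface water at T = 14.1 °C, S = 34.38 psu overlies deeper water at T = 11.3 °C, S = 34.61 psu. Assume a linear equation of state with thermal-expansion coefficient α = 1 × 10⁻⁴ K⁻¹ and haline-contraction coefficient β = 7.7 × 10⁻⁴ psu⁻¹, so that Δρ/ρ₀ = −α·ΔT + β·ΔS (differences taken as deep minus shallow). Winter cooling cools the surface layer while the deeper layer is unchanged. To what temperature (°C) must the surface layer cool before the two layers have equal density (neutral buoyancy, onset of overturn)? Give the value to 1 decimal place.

Neutral buoyancy requires Δρ = 0, i.e. −α(T_deep − T_surf′) + β(S_deep − S_surf) = 0.
T_surf′ = T_deep − (β/α)·ΔS = 11.3 − (7.7 × 10⁻⁴/1 × 10⁻⁴)·(+0.23) = 9.529 °C.
Cooling required: 14.1 − (9.529) = 4.571 °C.

9.5 °C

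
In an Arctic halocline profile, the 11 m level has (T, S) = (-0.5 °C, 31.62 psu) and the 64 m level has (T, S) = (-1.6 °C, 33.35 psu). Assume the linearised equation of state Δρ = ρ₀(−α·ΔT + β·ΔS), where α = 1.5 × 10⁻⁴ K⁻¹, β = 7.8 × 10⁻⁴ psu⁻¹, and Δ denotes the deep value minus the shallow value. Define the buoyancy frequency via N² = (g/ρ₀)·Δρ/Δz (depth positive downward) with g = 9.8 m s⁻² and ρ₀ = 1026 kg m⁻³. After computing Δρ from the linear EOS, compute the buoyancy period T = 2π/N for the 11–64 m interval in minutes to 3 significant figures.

ΔT = -1.1 K, ΔS = +1.73 psu (deep − shallow).
Δρ/ρ₀ = −αΔT + βΔS = 1.65 × 10⁻⁴ + 1.3494 × 10⁻³ = 1.5144 × 10⁻³, so Δρ ≈ 1.554 kg m⁻³.
N² = (g/ρ₀)·Δρ/Δz = g·(Δρ/ρ₀)/Δz = 9.8 × 1.5144 × 10⁻³ / 53 = 2.8002 × 10⁻⁴ s⁻².
N = √(2.8002 × 10⁻⁴) = 0.016734 rad s⁻¹ → T = 2π/N = 375.47 s = 6.2578 min ≈ 6.26 min.

6.26 min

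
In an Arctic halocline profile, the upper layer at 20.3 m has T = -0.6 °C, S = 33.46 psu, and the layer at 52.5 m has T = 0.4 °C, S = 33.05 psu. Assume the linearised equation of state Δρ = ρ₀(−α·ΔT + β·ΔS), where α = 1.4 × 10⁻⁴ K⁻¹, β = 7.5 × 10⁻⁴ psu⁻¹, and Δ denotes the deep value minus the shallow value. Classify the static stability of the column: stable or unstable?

ΔT = 0.4 − -0.6 = +1.0 K and ΔS = 33.05 − 33.46 = -0.41 psu (deep − shallow).
−αΔT = -1.40 × 10⁻⁴; βΔS = -3.075 × 10⁻⁴; sum Δρ/ρ₀ = -4.475 × 10⁻⁴.
Δρ/ρ₀ < 0, so Δρ < 0: deeper water is lighter → statically unstable; the column would overturn.

unstable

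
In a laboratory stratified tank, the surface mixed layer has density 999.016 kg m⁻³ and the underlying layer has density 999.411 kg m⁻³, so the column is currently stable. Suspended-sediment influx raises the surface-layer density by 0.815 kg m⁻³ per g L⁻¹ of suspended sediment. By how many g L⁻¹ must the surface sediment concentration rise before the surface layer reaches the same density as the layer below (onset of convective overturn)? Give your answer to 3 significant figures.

Density deficit of the surface layer: 999.411 − 999.016 = 0.395 kg m⁻³.
Required change = 0.395 / 0.815 = 0.485 g L⁻¹.

0.485 g L⁻¹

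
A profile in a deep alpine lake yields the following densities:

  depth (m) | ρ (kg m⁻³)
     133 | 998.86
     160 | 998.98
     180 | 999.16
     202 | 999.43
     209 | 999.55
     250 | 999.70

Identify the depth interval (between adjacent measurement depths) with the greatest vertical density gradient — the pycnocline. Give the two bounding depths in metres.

Compute the density gradient over each adjacent pair:
  133–160 m: Δρ/Δz = 0.12/27 = 4.4 × 10⁻³ kg m⁻⁴
  160–180 m: Δρ/Δz = 0.18/20 = 9.0 × 10⁻³ kg m⁻⁴
  180–202 m: Δρ/Δz = 0.27/22 = 0.012 kg m⁻⁴
  202–209 m: Δρ/Δz = 0.12/7 = 0.017 kg m⁻⁴
  209–250 m: Δρ/Δz = 0.15/41 = 3.7 × 10⁻³ kg m⁻⁴
The largest gradient is in the 202–209 m interval — the pycnocline.

202–209 m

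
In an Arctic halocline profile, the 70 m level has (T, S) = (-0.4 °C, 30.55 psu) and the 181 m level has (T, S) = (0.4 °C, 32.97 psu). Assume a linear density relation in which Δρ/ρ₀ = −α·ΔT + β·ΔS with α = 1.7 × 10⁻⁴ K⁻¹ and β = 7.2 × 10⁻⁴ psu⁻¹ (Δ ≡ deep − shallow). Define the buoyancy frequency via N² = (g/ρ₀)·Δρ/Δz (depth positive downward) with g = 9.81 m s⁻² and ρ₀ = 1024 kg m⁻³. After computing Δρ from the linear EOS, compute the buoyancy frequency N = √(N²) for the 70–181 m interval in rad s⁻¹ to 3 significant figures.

0.0119 rad s⁻¹

ΔT = +0.8 K, ΔS = +2.42 psu (deep − shallow).
Δρ/ρ₀ = −αΔT + βΔS = -1.36 × 10⁻⁴ + 1.7424 × 10⁻³ = 1.6064 × 10⁻³, so Δρ ≈ 1.645 kg m⁻³.
N² = (g/ρ₀)·Δρ/Δz = g·(Δρ/ρ₀)/Δz = 9.81 × 1.6064 × 10⁻³ / 111 = 1.4197 × 10⁻⁴ s⁻².
N = √(1.4197 × 10⁻⁴) = 0.011915 rad s⁻¹ ≈ 0.0119 rad s⁻¹.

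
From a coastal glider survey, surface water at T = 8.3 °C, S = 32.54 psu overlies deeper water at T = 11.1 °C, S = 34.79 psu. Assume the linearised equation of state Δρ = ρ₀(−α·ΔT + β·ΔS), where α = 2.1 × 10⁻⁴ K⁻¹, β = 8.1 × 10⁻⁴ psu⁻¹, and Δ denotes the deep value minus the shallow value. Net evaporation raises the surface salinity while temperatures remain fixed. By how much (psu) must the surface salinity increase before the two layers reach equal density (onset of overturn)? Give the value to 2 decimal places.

1.52 psu

Neutral buoyancy requires −α(T_deep − T_surf) + β(S_deep − S_surf′) = 0.
S_surf′ = S_deep − (α/β)·ΔT = 34.79 − (2.1 × 10⁻⁴/8.1 × 10⁻⁴)·(+2.8) = 34.0641 psu.
Increase required: 34.0641 − 32.54 = 1.5241 psu.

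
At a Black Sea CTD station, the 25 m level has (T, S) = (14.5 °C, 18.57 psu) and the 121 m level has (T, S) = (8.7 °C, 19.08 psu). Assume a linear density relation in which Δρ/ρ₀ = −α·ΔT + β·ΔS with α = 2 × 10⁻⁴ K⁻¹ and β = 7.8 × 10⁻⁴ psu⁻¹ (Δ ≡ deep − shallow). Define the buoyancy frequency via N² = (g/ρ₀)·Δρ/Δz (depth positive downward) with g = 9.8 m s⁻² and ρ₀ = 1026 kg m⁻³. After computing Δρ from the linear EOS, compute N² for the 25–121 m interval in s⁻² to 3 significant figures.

1.59 × 10⁻⁴ s⁻²

ΔT = -5.8 K, ΔS = +0.51 psu (deep − shallow).
Δρ/ρ₀ = −αΔT + βΔS = 1.16 × 10⁻³ + 3.978 × 10⁻⁴ = 1.5578 × 10⁻³, so Δρ ≈ 1.598 kg m⁻³.
N² = (g/ρ₀)·Δρ/Δz = g·(Δρ/ρ₀)/Δz = 9.8 × 1.5578 × 10⁻³ / 96 = 1.5903 × 10⁻⁴ s⁻² ≈ 1.59 × 10⁻⁴ s⁻².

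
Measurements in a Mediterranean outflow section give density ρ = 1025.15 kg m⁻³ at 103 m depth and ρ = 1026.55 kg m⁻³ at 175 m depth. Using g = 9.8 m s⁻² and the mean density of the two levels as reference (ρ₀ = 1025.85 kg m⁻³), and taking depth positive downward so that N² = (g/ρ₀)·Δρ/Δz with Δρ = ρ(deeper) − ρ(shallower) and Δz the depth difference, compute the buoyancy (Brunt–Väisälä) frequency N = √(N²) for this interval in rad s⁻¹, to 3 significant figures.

Δρ = 1026.55 − 1025.15 = 1.40 kg m⁻³ over Δz = 175 − 103 = 72 m.
N² = (9.8/1025.85) × (1.40/72) = 1.8575 × 10⁻⁴ s⁻².
N = √(1.8575 × 10⁻⁴) = 0.013629 rad s⁻¹ ≈ 0.0136 rad s⁻¹.
N² > 0, so the interval is statically stable.

0.0136 rad s⁻¹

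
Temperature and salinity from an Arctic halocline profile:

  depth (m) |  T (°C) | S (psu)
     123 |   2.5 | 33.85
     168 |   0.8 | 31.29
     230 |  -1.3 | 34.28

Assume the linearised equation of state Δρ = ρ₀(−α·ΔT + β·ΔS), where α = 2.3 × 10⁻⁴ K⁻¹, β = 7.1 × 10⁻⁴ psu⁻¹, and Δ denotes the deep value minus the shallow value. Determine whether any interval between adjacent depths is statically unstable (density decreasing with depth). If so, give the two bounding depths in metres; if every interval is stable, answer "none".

Evaluate Δρ/ρ₀ = −αΔT + βΔS across each adjacent pair:
  123–168 m: −αΔT+βΔS = −(2.3 × 10⁻⁴)(-1.7)+(7.1 × 10⁻⁴)(-2.56) = -1.4 × 10⁻³ → UNSTABLE
  168–230 m: −αΔT+βΔS = −(2.3 × 10⁻⁴)(-2.1)+(7.1 × 10⁻⁴)(+2.99) = 2.6 × 10⁻³ → stable
The 123–168 m interval has Δρ < 0: lighter water underlies denser water.

123–168 m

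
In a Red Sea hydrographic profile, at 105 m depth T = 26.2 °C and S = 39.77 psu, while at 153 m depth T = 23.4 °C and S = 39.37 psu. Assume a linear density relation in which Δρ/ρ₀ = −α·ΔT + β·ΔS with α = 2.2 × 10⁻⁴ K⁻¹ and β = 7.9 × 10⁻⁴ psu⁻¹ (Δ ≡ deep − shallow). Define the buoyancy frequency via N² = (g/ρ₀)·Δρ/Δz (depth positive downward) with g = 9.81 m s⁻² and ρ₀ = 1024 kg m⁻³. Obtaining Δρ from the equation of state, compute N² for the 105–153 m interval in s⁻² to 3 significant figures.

ΔT = -2.8 K, ΔS = -0.40 psu (deep − shallow).
Δρ/ρ₀ = −αΔT + βΔS = 6.16 × 10⁻⁴ − 3.16 × 10⁻⁴ = 3.00 × 10⁻⁴, so Δρ ≈ 0.3072 kg m⁻³.
N² = (g/ρ₀)·Δρ/Δz = g·(Δρ/ρ₀)/Δz = 9.81 × 3.00 × 10⁻⁴ / 48 = 6.1312 × 10⁻⁵ s⁻² ≈ 6.13 × 10⁻⁵ s⁻².

6.13 × 10⁻⁵ s⁻²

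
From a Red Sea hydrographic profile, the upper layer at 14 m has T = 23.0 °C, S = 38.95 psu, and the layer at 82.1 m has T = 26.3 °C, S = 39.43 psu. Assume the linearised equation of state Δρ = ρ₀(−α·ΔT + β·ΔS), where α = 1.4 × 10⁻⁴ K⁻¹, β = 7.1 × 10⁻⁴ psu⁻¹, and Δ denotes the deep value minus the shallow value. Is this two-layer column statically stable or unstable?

ΔT = 26.3 − 23.0 = +3.3 K and ΔS = 39.43 − 38.95 = +0.48 psu (deep − shallow).
−αΔT = -4.62 × 10⁻⁴; βΔS = 3.408 × 10⁻⁴; sum Δρ/ρ₀ = -1.212 × 10⁻⁴.
Δρ/ρ₀ < 0, so Δρ < 0: deeper water is lighter → statically unstable; the column would overturn.

unstable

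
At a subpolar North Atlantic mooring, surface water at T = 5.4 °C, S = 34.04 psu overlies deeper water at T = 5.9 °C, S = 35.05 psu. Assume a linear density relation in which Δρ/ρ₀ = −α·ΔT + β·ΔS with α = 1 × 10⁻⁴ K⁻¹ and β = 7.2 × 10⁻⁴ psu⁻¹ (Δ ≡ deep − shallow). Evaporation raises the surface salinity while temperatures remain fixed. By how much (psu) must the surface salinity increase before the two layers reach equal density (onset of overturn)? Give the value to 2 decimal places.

0.94 psu

Neutral buoyancy requires −α(T_deep − T_surf) + β(S_deep − S_surf′) = 0.
S_surf′ = S_deep − (α/β)·ΔT = 35.05 − (1 × 10⁻⁴/7.2 × 10⁻⁴)·(+0.5) = 34.9806 psu.
Increase required: 34.9806 − 34.04 = 0.9406 psu.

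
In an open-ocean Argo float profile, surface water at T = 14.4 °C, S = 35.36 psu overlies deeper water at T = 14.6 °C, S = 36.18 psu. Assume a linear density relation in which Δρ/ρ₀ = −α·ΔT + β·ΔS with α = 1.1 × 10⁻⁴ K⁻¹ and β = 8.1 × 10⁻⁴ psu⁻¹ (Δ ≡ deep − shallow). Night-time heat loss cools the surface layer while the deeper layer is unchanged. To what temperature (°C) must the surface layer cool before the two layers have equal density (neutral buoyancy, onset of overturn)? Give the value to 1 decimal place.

8.6 °C

Neutral buoyancy requires Δρ = 0, i.e. −α(T_deep − T_surf′) + β(S_deep − S_surf) = 0.
T_surf′ = T_deep − (β/α)·ΔS = 14.6 − (8.1 × 10⁻⁴/1.1 × 10⁻⁴)·(+0.82) = 8.562 °C.
Cooling required: 14.4 − (8.562) = 5.838 °C.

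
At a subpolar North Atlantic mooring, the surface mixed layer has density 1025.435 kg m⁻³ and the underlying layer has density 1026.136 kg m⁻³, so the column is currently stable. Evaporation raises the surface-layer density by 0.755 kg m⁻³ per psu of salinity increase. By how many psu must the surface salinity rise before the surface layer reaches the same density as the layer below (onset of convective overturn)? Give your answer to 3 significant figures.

Density deficit of the surface layer: 1026.136 − 1025.435 = 0.701 kg m⁻³.
Required change = 0.701 / 0.755 = 0.928 psu.

0.928 psu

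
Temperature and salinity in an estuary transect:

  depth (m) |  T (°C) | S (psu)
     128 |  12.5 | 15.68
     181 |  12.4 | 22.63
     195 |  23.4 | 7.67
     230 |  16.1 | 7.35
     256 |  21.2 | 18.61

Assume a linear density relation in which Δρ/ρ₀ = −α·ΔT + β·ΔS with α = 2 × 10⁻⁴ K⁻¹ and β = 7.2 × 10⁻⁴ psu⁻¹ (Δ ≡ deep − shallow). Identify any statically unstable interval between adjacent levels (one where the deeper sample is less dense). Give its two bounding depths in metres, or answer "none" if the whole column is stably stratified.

181–195 m

Evaluate Δρ/ρ₀ = −αΔT + βΔS across each adjacent pair:
  128–181 m: −αΔT+βΔS = −(2 × 10⁻⁴)(-0.1)+(7.2 × 10⁻⁴)(+6.95) = 5.0 × 10⁻³ → stable
  181–195 m: −αΔT+βΔS = −(2 × 10⁻⁴)(+11.0)+(7.2 × 10⁻⁴)(-14.96) = -0.013 → UNSTABLE
  195–230 m: −αΔT+βΔS = −(2 × 10⁻⁴)(-7.3)+(7.2 × 10⁻⁴)(-0.32) = 1.2 × 10⁻³ → stable
  230–256 m: −αΔT+βΔS = −(2 × 10⁻⁴)(+5.1)+(7.2 × 10⁻⁴)(+11.26) = 7.1 × 10⁻³ → stable
The 181–195 m interval has Δρ < 0: lighter water underlies denser water.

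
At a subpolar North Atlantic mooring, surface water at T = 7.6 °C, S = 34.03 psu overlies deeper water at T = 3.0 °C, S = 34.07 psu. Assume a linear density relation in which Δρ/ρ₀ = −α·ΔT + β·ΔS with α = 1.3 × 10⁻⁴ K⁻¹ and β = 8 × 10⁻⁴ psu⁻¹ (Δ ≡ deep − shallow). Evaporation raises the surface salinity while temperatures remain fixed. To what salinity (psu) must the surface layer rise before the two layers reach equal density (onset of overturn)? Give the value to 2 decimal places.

Neutral buoyancy requires −α(T_deep − T_surf) + β(S_deep − S_surf′) = 0.
S_surf′ = S_deep − (α/β)·ΔT = 34.07 − (1.3 × 10⁻⁴/8 × 10⁻⁴)·(-4.6) = 34.8175 psu.
Increase required: 34.8175 − 34.03 = 0.7875 psu.

34.82 psu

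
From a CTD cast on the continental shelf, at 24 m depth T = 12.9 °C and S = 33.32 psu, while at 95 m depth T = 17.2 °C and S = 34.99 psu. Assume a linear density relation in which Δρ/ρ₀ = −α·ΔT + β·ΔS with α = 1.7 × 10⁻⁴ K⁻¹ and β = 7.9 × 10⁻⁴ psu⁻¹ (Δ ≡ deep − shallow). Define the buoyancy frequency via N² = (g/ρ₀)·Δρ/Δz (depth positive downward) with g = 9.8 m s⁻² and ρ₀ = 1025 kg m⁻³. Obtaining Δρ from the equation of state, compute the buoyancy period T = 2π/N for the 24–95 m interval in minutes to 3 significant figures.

ΔT = +4.3 K, ΔS = +1.67 psu (deep − shallow).
Δρ/ρ₀ = −αΔT + βΔS = -7.31 × 10⁻⁴ + 1.3193 × 10⁻³ = 5.883 × 10⁻⁴, so Δρ ≈ 0.6030 kg m⁻³.
N² = (g/ρ₀)·Δρ/Δz = g·(Δρ/ρ₀)/Δz = 9.8 × 5.883 × 10⁻⁴ / 71 = 8.1202 × 10⁻⁵ s⁻².
N = √(8.1202 × 10⁻⁵) = 9.0112 × 10⁻³ rad s⁻¹ → T = 2π/N = 697.26 s = 11.621 min ≈ 11.6 min.

11.6 min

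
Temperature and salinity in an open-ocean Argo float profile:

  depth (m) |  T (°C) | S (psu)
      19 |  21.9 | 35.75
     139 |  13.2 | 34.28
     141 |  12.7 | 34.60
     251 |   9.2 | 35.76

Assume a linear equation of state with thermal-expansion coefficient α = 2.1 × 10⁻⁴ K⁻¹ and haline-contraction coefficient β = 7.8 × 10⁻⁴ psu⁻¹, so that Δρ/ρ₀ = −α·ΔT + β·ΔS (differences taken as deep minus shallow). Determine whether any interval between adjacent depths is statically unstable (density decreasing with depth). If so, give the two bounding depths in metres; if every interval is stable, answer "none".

none

Evaluate Δρ/ρ₀ = −αΔT + βΔS across each adjacent pair:
  19–139 m: −αΔT+βΔS = −(2.1 × 10⁻⁴)(-8.7)+(7.8 × 10⁻⁴)(-1.47) = 6.8 × 10⁻⁴ → stable
  139–141 m: −αΔT+βΔS = −(2.1 × 10⁻⁴)(-0.5)+(7.8 × 10⁻⁴)(+0.32) = 3.5 × 10⁻⁴ → stable
  141–251 m: −αΔT+βΔS = −(2.1 × 10⁻⁴)(-3.5)+(7.8 × 10⁻⁴)(+1.16) = 1.6 × 10⁻³ → stable
Every interval has Δρ > 0: the column is stably stratified throughout.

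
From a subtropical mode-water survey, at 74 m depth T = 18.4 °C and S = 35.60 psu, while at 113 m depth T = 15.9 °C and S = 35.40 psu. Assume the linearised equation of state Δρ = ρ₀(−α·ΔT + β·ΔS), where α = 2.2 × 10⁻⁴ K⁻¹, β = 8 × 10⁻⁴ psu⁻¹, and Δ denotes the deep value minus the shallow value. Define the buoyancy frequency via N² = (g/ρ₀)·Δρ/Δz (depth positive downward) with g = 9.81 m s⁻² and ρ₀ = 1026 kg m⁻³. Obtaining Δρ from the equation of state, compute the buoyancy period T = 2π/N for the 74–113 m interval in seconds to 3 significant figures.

ΔT = -2.5 K, ΔS = -0.20 psu (deep − shallow).
Δρ/ρ₀ = −αΔT + βΔS = 5.50 × 10⁻⁴ − 1.60 × 10⁻⁴ = 3.90 × 10⁻⁴, so Δρ ≈ 0.4001 kg m⁻³.
N² = (g/ρ₀)·Δρ/Δz = g·(Δρ/ρ₀)/Δz = 9.81 × 3.90 × 10⁻⁴ / 39 = 9.8100 × 10⁻⁵ s⁻².
N = √(9.8100 × 10⁻⁵) = 9.9045 × 10⁻³ rad s⁻¹ → T = 2π/N = 634.38 s ≈ 634 s.

634 s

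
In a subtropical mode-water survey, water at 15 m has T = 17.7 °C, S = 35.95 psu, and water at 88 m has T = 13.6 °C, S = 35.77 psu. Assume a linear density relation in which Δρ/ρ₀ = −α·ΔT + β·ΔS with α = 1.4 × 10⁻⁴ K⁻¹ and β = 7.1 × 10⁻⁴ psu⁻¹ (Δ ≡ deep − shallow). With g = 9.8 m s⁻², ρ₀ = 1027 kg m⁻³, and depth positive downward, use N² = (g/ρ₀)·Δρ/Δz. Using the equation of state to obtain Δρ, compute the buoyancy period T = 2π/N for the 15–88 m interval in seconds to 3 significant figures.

ΔT = -4.1 K, ΔS = -0.18 psu (deep − shallow).
Δρ/ρ₀ = −αΔT + βΔS = 5.74 × 10⁻⁴ − 1.278 × 10⁻⁴ = 4.462 × 10⁻⁴, so Δρ ≈ 0.4582 kg m⁻³.
N² = (g/ρ₀)·Δρ/Δz = g·(Δρ/ρ₀)/Δz = 9.8 × 4.462 × 10⁻⁴ / 73 = 5.9901 × 10⁻⁵ s⁻².
N = √(5.9901 × 10⁻⁵) = 7.7396 × 10⁻³ rad s⁻¹ → T = 2π/N = 811.82 s ≈ 812 s.

812 s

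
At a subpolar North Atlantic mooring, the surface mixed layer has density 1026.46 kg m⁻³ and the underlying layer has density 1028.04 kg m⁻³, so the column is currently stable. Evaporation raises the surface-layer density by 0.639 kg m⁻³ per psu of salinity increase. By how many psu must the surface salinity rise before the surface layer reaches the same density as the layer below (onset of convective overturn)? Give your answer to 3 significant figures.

Density deficit of the surface layer: 1028.04 − 1026.46 = 1.58 kg m⁻³.
Required change = 1.58 / 0.639 = 2.47 psu.

2.47 psu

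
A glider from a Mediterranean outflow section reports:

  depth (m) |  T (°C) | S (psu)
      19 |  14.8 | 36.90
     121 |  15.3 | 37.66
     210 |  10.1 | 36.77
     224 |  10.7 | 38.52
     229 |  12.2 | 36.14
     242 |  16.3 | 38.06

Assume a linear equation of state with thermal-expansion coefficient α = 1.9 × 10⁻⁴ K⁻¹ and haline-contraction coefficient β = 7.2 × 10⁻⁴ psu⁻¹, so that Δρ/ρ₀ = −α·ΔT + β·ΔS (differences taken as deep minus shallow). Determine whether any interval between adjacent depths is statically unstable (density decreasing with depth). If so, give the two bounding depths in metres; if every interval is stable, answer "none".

224–229 m

Evaluate Δρ/ρ₀ = −αΔT + βΔS across each adjacent pair:
  19–121 m: −αΔT+βΔS = −(1.9 × 10⁻⁴)(+0.5)+(7.2 × 10⁻⁴)(+0.76) = 4.5 × 10⁻⁴ → stable
  121–210 m: −αΔT+βΔS = −(1.9 × 10⁻⁴)(-5.2)+(7.2 × 10⁻⁴)(-0.89) = 3.5 × 10⁻⁴ → stable
  210–224 m: −αΔT+βΔS = −(1.9 × 10⁻⁴)(+0.6)+(7.2 × 10⁻⁴)(+1.75) = 1.1 × 10⁻³ → stable
  224–229 m: −αΔT+βΔS = −(1.9 × 10⁻⁴)(+1.5)+(7.2 × 10⁻⁴)(-2.38) = -2.0 × 10⁻³ → UNSTABLE
  229–242 m: −αΔT+βΔS = −(1.9 × 10⁻⁴)(+4.1)+(7.2 × 10⁻⁴)(+1.92) = 6.0 × 10⁻⁴ → stable
The 224–229 m interval has Δρ < 0: lighter water underlies denser water.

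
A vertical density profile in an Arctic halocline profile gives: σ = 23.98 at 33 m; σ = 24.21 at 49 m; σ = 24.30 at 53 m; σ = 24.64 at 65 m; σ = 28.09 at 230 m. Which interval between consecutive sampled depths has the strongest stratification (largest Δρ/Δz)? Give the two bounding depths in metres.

53–65 m

Compute the density gradient over each adjacent pair:
  33–49 m: Δρ/Δz = 0.23/16 = 0.014 kg m⁻⁴
  49–53 m: Δρ/Δz = 0.09/4 = 0.022 kg m⁻⁴
  53–65 m: Δρ/Δz = 0.34/12 = 0.028 kg m⁻⁴
  65–230 m: Δρ/Δz = 3.45/165 = 0.021 kg m⁻⁴
The largest gradient is in the 53–65 m interval — the pycnocline.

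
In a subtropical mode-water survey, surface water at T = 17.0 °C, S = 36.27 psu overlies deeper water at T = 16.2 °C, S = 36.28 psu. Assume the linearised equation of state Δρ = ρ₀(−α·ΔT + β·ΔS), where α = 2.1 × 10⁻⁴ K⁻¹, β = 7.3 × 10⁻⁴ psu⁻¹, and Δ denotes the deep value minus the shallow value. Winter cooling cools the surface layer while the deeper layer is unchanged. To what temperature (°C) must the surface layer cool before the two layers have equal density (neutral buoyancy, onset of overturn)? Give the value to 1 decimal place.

16.2 °C

Neutral buoyancy requires Δρ = 0, i.e. −α(T_deep − T_surf′) + β(S_deep − S_surf) = 0.
T_surf′ = T_deep − (β/α)·ΔS = 16.2 − (7.3 × 10⁻⁴/2.1 × 10⁻⁴)·(+0.01) = 16.165 °C.
Cooling required: 17.0 − (16.165) = 0.835 °C.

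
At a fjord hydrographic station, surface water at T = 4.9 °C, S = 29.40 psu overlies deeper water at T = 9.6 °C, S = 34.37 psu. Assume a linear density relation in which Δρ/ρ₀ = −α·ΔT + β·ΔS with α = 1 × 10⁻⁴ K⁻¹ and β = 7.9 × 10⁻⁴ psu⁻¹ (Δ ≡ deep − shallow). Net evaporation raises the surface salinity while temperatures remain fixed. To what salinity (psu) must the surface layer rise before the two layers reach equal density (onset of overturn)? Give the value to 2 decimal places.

Neutral buoyancy requires −α(T_deep − T_surf) + β(S_deep − S_surf′) = 0.
S_surf′ = S_deep − (α/β)·ΔT = 34.37 − (1 × 10⁻⁴/7.9 × 10⁻⁴)·(+4.7) = 33.7751 psu.
Increase required: 33.7751 − 29.40 = 4.3751 psu.

33.78 psu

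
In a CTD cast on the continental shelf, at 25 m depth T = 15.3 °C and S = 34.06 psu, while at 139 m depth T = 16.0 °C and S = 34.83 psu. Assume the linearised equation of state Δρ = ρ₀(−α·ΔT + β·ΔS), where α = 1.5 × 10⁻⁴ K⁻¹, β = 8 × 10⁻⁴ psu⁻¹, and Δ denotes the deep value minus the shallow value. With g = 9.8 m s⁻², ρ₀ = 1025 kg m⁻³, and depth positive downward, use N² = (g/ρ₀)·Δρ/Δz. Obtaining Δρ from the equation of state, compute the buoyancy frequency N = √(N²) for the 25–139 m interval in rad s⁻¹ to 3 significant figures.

6.63 × 10⁻³ rad s⁻¹

ΔT = +0.7 K, ΔS = +0.77 psu (deep − shallow).
Δρ/ρ₀ = −αΔT + βΔS = -1.05 × 10⁻⁴ + 6.16 × 10⁻⁴ = 5.11 × 10⁻⁴, so Δρ ≈ 0.5238 kg m⁻³.
N² = (g/ρ₀)·Δρ/Δz = g·(Δρ/ρ₀)/Δz = 9.8 × 5.11 × 10⁻⁴ / 114 = 4.3928 × 10⁻⁵ s⁻².
N = √(4.3928 × 10⁻⁵) = 6.6278 × 10⁻³ rad s⁻¹ ≈ 6.63 × 10⁻³ rad s⁻¹.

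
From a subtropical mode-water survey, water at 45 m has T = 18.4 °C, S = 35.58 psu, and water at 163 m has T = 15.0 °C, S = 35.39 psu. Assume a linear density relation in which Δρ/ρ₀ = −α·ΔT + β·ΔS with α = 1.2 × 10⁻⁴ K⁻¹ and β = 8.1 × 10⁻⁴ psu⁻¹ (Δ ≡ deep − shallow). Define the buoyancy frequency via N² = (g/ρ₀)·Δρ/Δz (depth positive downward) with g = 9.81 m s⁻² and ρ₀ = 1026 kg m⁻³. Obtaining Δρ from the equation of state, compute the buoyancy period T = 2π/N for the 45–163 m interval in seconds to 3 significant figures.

1.37 × 10³ s

ΔT = -3.4 K, ΔS = -0.19 psu (deep − shallow).
Δρ/ρ₀ = −αΔT + βΔS = 4.08 × 10⁻⁴ − 1.539 × 10⁻⁴ = 2.541 × 10⁻⁴, so Δρ ≈ 0.2607 kg m⁻³.
N² = (g/ρ₀)·Δρ/Δz = g·(Δρ/ρ₀)/Δz = 9.81 × 2.541 × 10⁻⁴ / 118 = 2.1125 × 10⁻⁵ s⁻².
N = √(2.1125 × 10⁻⁵) = 4.5962 × 10⁻³ rad s⁻¹ → T = 2π/N = 1.3670 × 10³ s ≈ 1.37 × 10³ s.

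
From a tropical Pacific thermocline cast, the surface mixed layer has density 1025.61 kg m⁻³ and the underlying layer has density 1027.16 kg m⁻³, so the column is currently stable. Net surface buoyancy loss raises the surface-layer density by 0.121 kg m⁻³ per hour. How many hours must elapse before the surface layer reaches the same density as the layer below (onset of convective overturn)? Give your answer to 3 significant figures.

12.8 hours

Density deficit of the surface layer: 1027.16 − 1025.61 = 1.55 kg m⁻³.
Required change = 1.55 / 0.121 = 12.8 hours.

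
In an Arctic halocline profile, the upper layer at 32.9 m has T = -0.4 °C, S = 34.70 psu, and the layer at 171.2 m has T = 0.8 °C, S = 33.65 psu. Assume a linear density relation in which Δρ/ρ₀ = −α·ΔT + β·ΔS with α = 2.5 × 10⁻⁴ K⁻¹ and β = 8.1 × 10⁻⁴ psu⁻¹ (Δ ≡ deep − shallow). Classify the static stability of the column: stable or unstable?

ΔT = 0.8 − -0.4 = +1.2 K and ΔS = 33.65 − 34.70 = -1.05 psu (deep − shallow).
−αΔT = -3.00 × 10⁻⁴; βΔS = -8.505 × 10⁻⁴; sum Δρ/ρ₀ = -1.1505 × 10⁻³.
Δρ/ρ₀ < 0, so Δρ < 0: deeper water is lighter → statically unstable; the column would overturn.

unstable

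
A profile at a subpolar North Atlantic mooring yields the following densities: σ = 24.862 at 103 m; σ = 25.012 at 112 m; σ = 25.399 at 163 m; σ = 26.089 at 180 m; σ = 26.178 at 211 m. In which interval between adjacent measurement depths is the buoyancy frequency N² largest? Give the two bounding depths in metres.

163–180 m

Compute the density gradient over each adjacent pair:
  103–112 m: Δρ/Δz = 0.150/9 = 0.017 kg m⁻⁴
  112–163 m: Δρ/Δz = 0.387/51 = 7.6 × 10⁻³ kg m⁻⁴
  163–180 m: Δρ/Δz = 0.690/17 = 0.041 kg m⁻⁴
  180–211 m: Δρ/Δz = 0.089/31 = 2.9 × 10⁻³ kg m⁻⁴
The largest gradient is in the 163–180 m interval — the pycnocline.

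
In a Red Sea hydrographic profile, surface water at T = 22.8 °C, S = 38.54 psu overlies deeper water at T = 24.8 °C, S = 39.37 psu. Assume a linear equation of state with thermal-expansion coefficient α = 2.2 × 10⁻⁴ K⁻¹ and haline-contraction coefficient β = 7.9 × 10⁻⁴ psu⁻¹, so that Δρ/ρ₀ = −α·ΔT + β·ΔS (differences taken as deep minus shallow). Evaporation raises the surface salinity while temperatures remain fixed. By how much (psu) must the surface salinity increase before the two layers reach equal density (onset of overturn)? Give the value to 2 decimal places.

0.27 psu

Neutral buoyancy requires −α(T_deep − T_surf) + β(S_deep − S_surf′) = 0.
S_surf′ = S_deep − (α/β)·ΔT = 39.37 − (2.2 × 10⁻⁴/7.9 × 10⁻⁴)·(+2.0) = 38.8130 psu.
Increase required: 38.8130 − 38.54 = 0.2730 psu.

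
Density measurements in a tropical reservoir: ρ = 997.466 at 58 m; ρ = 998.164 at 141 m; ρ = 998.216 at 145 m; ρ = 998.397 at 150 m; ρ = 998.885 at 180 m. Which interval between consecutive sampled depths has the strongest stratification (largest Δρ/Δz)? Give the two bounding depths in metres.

145–150 m

Compute the density gradient over each adjacent pair:
  58–141 m: Δρ/Δz = 0.698/83 = 8.4 × 10⁻³ kg m⁻⁴
  141–145 m: Δρ/Δz = 0.052/4 = 0.013 kg m⁻⁴
  145–150 m: Δρ/Δz = 0.181/5 = 0.036 kg m⁻⁴
  150–180 m: Δρ/Δz = 0.488/30 = 0.016 kg m⁻⁴
The largest gradient is in the 145–150 m interval — the pycnocline.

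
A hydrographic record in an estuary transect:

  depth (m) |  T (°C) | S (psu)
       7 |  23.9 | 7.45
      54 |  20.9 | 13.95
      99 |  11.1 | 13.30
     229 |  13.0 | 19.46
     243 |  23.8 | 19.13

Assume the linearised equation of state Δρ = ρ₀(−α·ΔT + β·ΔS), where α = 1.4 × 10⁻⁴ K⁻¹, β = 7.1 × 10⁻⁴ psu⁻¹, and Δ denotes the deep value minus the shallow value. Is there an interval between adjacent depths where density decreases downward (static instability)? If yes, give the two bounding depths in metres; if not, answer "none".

Evaluate Δρ/ρ₀ = −αΔT + βΔS across each adjacent pair:
  7–54 m: −αΔT+βΔS = −(1.4 × 10⁻⁴)(-3.0)+(7.1 × 10⁻⁴)(+6.50) = 5.0 × 10⁻³ → stable
  54–99 m: −αΔT+βΔS = −(1.4 × 10⁻⁴)(-9.8)+(7.1 × 10⁻⁴)(-0.65) = 9.1 × 10⁻⁴ → stable
  99–229 m: −αΔT+βΔS = −(1.4 × 10⁻⁴)(+1.9)+(7.1 × 10⁻⁴)(+6.16) = 4.1 × 10⁻³ → stable
  229–243 m: −αΔT+βΔS = −(1.4 × 10⁻⁴)(+10.8)+(7.1 × 10⁻⁴)(-0.33) = -1.7 × 10⁻³ → UNSTABLE
The 229–243 m interval has Δρ < 0: lighter water underlies denser water.

229–243 m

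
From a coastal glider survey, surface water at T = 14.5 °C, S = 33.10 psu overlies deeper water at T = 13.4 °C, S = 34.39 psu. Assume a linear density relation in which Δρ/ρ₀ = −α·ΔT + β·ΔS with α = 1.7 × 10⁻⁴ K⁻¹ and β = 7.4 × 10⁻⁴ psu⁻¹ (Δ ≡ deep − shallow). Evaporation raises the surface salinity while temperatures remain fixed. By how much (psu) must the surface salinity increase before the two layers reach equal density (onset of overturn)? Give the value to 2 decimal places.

Neutral buoyancy requires −α(T_deep − T_surf) + β(S_deep − S_surf′) = 0.
S_surf′ = S_deep − (α/β)·ΔT = 34.39 − (1.7 × 10⁻⁴/7.4 × 10⁻⁴)·(-1.1) = 34.6427 psu.
Increase required: 34.6427 − 33.10 = 1.5427 psu.

1.54 psu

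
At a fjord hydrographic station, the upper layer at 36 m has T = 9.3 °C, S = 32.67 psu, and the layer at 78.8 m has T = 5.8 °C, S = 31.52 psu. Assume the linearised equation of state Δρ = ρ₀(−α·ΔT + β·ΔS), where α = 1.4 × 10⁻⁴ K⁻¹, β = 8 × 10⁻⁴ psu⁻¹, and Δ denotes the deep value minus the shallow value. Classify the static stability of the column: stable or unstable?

unstable

ΔT = 5.8 − 9.3 = -3.5 K and ΔS = 31.52 − 32.67 = -1.15 psu (deep − shallow).
−αΔT = 4.90 × 10⁻⁴; βΔS = -9.20 × 10⁻⁴; sum Δρ/ρ₀ = -4.30 × 10⁻⁴.
Δρ/ρ₀ < 0, so Δρ < 0: deeper water is lighter → statically unstable; the column would overturn.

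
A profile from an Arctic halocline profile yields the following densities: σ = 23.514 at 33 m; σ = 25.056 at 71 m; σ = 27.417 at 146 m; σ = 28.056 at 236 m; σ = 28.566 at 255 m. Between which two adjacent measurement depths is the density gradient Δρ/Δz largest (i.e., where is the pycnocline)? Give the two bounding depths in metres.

Compute the density gradient over each adjacent pair:
  33–71 m: Δρ/Δz = 1.542/38 = 0.041 kg m⁻⁴
  71–146 m: Δρ/Δz = 2.361/75 = 0.031 kg m⁻⁴
  146–236 m: Δρ/Δz = 0.639/90 = 7.1 × 10⁻³ kg m⁻⁴
  236–255 m: Δρ/Δz = 0.510/19 = 0.027 kg m⁻⁴
The largest gradient is in the 33–71 m interval — the pycnocline.

33–71 m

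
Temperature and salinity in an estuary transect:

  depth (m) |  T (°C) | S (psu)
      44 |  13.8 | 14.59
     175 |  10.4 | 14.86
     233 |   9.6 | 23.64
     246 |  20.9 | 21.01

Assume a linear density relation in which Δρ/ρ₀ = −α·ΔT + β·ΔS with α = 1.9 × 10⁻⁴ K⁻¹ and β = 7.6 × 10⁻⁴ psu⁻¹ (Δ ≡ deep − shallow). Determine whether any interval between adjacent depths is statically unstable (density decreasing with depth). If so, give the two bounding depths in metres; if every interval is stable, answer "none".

233–246 m

Evaluate Δρ/ρ₀ = −αΔT + βΔS across each adjacent pair:
  44–175 m: −αΔT+βΔS = −(1.9 × 10⁻⁴)(-3.4)+(7.6 × 10⁻⁴)(+0.27) = 8.5 × 10⁻⁴ → stable
  175–233 m: −αΔT+βΔS = −(1.9 × 10⁻⁴)(-0.8)+(7.6 × 10⁻⁴)(+8.78) = 6.8 × 10⁻³ → stable
  233–246 m: −αΔT+βΔS = −(1.9 × 10⁻⁴)(+11.3)+(7.6 × 10⁻⁴)(-2.63) = -4.1 × 10⁻³ → UNSTABLE
The 233–246 m interval has Δρ < 0: lighter water underlies denser water.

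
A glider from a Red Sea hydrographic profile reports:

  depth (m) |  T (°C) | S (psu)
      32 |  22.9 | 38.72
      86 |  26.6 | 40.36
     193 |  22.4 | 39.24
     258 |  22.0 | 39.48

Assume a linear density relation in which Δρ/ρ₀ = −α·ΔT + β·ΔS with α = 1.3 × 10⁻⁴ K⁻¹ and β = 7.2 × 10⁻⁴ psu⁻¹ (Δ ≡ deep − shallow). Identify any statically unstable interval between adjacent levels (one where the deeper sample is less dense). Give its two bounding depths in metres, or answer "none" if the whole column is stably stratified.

Evaluate Δρ/ρ₀ = −αΔT + βΔS across each adjacent pair:
  32–86 m: −αΔT+βΔS = −(1.3 × 10⁻⁴)(+3.7)+(7.2 × 10⁻⁴)(+1.64) = 7.0 × 10⁻⁴ → stable
  86–193 m: −αΔT+βΔS = −(1.3 × 10⁻⁴)(-4.2)+(7.2 × 10⁻⁴)(-1.12) = -2.6 × 10⁻⁴ → UNSTABLE
  193–258 m: −αΔT+βΔS = −(1.3 × 10⁻⁴)(-0.4)+(7.2 × 10⁻⁴)(+0.24) = 2.2 × 10⁻⁴ → stable
The 86–193 m interval has Δρ < 0: lighter water underlies denser water.

86–193 m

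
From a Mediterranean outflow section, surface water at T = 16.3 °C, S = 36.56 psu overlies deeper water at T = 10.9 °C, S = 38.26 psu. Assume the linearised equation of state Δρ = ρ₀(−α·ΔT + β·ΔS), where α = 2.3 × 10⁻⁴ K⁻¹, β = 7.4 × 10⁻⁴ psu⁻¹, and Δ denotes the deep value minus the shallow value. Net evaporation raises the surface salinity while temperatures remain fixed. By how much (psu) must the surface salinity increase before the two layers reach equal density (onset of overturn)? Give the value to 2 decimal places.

Neutral buoyancy requires −α(T_deep − T_surf) + β(S_deep − S_surf′) = 0.
S_surf′ = S_deep − (α/β)·ΔT = 38.26 − (2.3 × 10⁻⁴/7.4 × 10⁻⁴)·(-5.4) = 39.9384 psu.
Increase required: 39.9384 − 36.56 = 3.3784 psu.

3.38 psu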